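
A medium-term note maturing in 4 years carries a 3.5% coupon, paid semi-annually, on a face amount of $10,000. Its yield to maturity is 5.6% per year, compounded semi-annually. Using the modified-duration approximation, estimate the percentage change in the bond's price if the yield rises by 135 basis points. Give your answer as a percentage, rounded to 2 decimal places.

-4.93%

Periodic yield y = 0.028. Modified duration first:
  t   CF        PV=CF/(1+0.028)^t    t·PV
  1       175.00       170.2335       170.2335
  2       175.00       165.5968       331.1935
  3       175.00       161.0863       483.2590
  4       175.00       156.6988       626.7951
  5       175.00       152.4307       762.1536
  6       175.00       148.2789       889.6734
  7       175.00       144.2402     1,009.6812
  8    10,175.00     8,158.1089    65,264.8716
  Σ                  9,256.6741    69,537.8608
P = 9,256.6741; D_Mac = 7.51219 half-year periods = 3.75609 yrs; D_mod = 3.75609/(1+0.028) = 3.65379 yrs.
ΔP/P ≈ -D_mod · Δy = -3.65379 × (+0.0135) = -0.049326 = -4.9326%.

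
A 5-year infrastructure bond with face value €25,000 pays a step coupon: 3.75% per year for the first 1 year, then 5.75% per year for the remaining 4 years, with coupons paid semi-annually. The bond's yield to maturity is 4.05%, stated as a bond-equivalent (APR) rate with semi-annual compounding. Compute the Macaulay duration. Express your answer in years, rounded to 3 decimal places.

4.509 years

Periodic yield y = 0.02025. Discount each cash flow and weight by its period:
  t   CF        PV=CF/(1+0.02025)^t    t·PV
  1       468.75       459.4462       459.4462
  2       468.75       450.3271       900.6542
  3       718.75       676.7964     2,030.3892
  4       718.75       663.3633     2,653.4532
  5       718.75       650.1968     3,250.9841
  6       718.75       637.2917     3,823.7500
  7       718.75       624.6426     4,372.4985
  8       718.75       612.2447     4,897.9576
  9       718.75       600.0928     5,400.8353
  10   25,718.75    21,046.6909   210,466.9088
  Σ                 26,421.0925   238,256.8771
Price P = Σ PV = 26,421.0925.
Macaulay duration = Σ(t·PV) / P = 238,256.8771 / 26,421.0925 = 9.01768 half-year periods.
In years: 9.01768 / 2 = 4.50884 years.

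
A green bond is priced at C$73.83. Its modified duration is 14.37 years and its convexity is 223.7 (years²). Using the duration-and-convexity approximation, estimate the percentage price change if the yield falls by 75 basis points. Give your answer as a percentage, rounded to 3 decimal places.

Duration effect: -D_mod·Δy = -14.37 × (-0.0075) = +0.107775
Convexity effect: ½·C·(Δy)² = 0.5 × 223.7 × (-0.0075)² = +0.0062915625
ΔP/P ≈ +0.107775 + 0.0062915625 = +0.1140665625
= +11.40665625%.

+11.407%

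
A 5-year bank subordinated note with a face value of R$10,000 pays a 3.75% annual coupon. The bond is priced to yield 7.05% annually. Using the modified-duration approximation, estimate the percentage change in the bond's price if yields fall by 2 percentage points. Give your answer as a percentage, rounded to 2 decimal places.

Periodic yield y = 0.0705. Modified duration first:
  t   CF        PV=CF/(1+0.0705)^t    t·PV
  1       375.00       350.3036       350.3036
  2       375.00       327.2336       654.4673
  3       375.00       305.6830       917.0489
  4       375.00       285.5516     1,142.2064
  5    10,375.00     7,379.9726    36,899.8628
  Σ                  8,648.7444    39,963.8889
P = 8,648.7444; D_Mac = 4.62077 yrs; D_mod = 4.62077/(1+0.0705) = 4.31646 yrs.
ΔP/P ≈ -D_mod · Δy = -4.31646 × (-0.02) = +0.086329 = +8.6329%.

+8.63%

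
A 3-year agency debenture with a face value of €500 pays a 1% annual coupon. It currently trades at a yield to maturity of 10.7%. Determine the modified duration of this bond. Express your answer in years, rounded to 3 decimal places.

Periodic yield y = 0.107. First find Macaulay duration:
  t   CF        PV=CF/(1+0.107)^t    t·PV
  1         5.00         4.5167         4.5167
  2         5.00         4.0801         8.1603
  3       505.00       372.2618     1,116.7855
  Σ                    380.8587     1,129.4625
P = 380.8587; Macaulay duration = 1,129.4625 / 380.8587 = 2.96557 years.
Modified duration = D_Mac / (1 + y) = 2.96557 / 1.107 = 2.67892 years.

2.679 years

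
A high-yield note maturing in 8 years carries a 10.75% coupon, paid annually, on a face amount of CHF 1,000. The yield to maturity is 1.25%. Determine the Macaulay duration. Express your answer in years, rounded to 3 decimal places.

Periodic yield y = 0.0125. Discount each cash flow and weight by its year:
  t   CF        PV=CF/(1+0.0125)^t    t·PV
  1       107.50       106.1728       106.1728
  2       107.50       104.8621       209.7241
  3       107.50       103.5675       310.7024
  4       107.50       102.2889       409.1554
  5       107.50       101.0260       505.1302
  6       107.50        99.7788       598.6728
  7       107.50        98.5470       689.8287
  8     1,107.50     1,002.7288     8,021.8302
  Σ                  1,718.9718    10,851.2168
Price P = Σ PV = 1,718.9718.
Macaulay duration = Σ(t·PV) / P = 10,851.2168 / 1,718.9718 = 6.31262 years.

6.313 years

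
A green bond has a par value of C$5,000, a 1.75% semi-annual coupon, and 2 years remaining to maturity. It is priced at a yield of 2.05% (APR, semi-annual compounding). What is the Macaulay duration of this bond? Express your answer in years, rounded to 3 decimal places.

Periodic yield y = 0.01025. Discount each cash flow and weight by its period:
  t   CF        PV=CF/(1+0.01025)^t    t·PV
  1        43.75        43.3061        43.3061
  2        43.75        42.8667        85.7335
  3        43.75        42.4318       127.2954
  4     5,043.75     4,842.1486    19,368.5945
  Σ                  4,970.7533    19,624.9295
Price P = Σ PV = 4,970.7533.
Macaulay duration = Σ(t·PV) / P = 19,624.9295 / 4,970.7533 = 3.94808 half-year periods.
In years: 3.94808 / 2 = 1.97404 years.

1.974 years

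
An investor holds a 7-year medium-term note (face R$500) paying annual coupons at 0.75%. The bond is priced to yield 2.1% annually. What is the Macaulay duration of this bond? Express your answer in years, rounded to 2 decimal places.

6.84 years

Periodic yield y = 0.021. Discount each cash flow and weight by its year:
  t   CF        PV=CF/(1+0.021)^t    t·PV
  1         3.75         3.6729         3.6729
  2         3.75         3.5973         7.1947
  3         3.75         3.5233        10.5700
  4         3.75         3.4509        13.8035
  5         3.75         3.3799        16.8994
  6         3.75         3.3104        19.8622
  7       503.75       435.5468     3,048.8279
  Σ                    456.4815     3,120.8305
Price P = Σ PV = 456.4815.
Macaulay duration = Σ(t·PV) / P = 3,120.8305 / 456.4815 = 6.83671 years.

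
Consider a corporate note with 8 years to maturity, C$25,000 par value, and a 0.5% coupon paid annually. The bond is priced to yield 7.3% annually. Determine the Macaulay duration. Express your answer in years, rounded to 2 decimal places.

7.81 years

Periodic yield y = 0.073. Discount each cash flow and weight by its year:
  t   CF        PV=CF/(1+0.073)^t    t·PV
  1       125.00       116.4958       116.4958
  2       125.00       108.5702       217.1404
  3       125.00       101.1838       303.5513
  4       125.00        94.2999       377.1995
  5       125.00        87.8843       439.4216
  6       125.00        81.9052       491.4314
  7       125.00        76.3329       534.3305
  8    25,125.00    14,299.0865   114,392.6924
  Σ                 14,965.7587   116,872.2629
Price P = Σ PV = 14,965.7587.
Macaulay duration = Σ(t·PV) / P = 116,872.2629 / 14,965.7587 = 7.80931 years.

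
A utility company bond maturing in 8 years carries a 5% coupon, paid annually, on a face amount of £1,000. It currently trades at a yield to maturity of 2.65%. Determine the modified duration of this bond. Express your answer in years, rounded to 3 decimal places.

Periodic yield y = 0.0265. First find Macaulay duration:
  t   CF        PV=CF/(1+0.0265)^t    t·PV
  1        50.00        48.7092        48.7092
  2        50.00        47.4517        94.9035
  3        50.00        46.2267       138.6802
  4        50.00        45.0333       180.1334
  5        50.00        43.8708       219.3538
  6        50.00        42.7382       256.4292
  7        50.00        41.6349       291.4442
  8     1,050.00       851.7608     6,814.0867
  Σ                  1,167.4257     8,043.7402
P = 1,167.4257; Macaulay duration = 8,043.7402 / 1,167.4257 = 6.89015 years.
Modified duration = D_Mac / (1 + y) = 6.89015 / 1.0265 = 6.71228 years.

6.712 years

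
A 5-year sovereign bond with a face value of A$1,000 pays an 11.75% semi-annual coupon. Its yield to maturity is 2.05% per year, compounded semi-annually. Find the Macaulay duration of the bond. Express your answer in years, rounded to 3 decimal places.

4.127 years

Periodic yield y = 0.01025. Discount each cash flow and weight by its period:
  t   CF        PV=CF/(1+0.01025)^t    t·PV
  1        58.75        58.1539        58.1539
  2        58.75        57.5639       115.1278
  3        58.75        56.9798       170.9395
  4        58.75        56.4017       225.6069
  5        58.75        55.8295       279.1474
  6        58.75        55.2630       331.5782
  7        58.75        54.7023       382.9163
  8        58.75        54.1473       433.1786
  9        58.75        53.5979       482.3815
  10    1,058.75       956.1033     9,561.0333
  Σ                  1,458.7428    12,040.0635
Price P = Σ PV = 1,458.7428.
Macaulay duration = Σ(t·PV) / P = 12,040.0635 / 1,458.7428 = 8.25373 half-year periods.
In years: 8.25373 / 2 = 4.12686 years.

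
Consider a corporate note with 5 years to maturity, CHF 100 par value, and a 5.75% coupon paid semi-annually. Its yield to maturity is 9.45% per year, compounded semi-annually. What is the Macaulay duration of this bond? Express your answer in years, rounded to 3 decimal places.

4.358 years

Periodic yield y = 0.04725. Discount each cash flow and weight by its period:
  t   CF        PV=CF/(1+0.04725)^t    t·PV
  1        2.875         2.7453         2.7453
  2        2.875         2.6214         5.2428
  3        2.875         2.5031         7.5094
  4        2.875         2.3902         9.5608
  5        2.875         2.2824        11.4118
  6        2.875         2.1794        13.0764
  7        2.875         2.0811        14.5674
  8        2.875         1.9872        15.8974
  9        2.875         1.8975        17.0776
  10     102.875        64.8345       648.3450
  Σ                     85.5221       745.4340
Price P = Σ PV = 85.5221.
Macaulay duration = Σ(t·PV) / P = 745.4340 / 85.5221 = 8.71628 half-year periods.
In years: 8.71628 / 2 = 4.35814 years.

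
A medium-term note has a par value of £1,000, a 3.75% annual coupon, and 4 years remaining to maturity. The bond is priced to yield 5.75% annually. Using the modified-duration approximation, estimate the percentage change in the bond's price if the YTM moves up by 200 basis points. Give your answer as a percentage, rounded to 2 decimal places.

Periodic yield y = 0.0575. Modified duration first:
  t   CF        PV=CF/(1+0.0575)^t    t·PV
  1        37.50        35.4610        35.4610
  2        37.50        33.5329        67.0657
  3        37.50        31.7096        95.1287
  4     1,037.50       829.5959     3,318.3836
  Σ                    930.2993     3,516.0390
P = 930.2993; D_Mac = 3.77947 yrs; D_mod = 3.77947/(1+0.0575) = 3.57397 yrs.
ΔP/P ≈ -D_mod · Δy = -3.57397 × (+0.02) = -0.071479 = -7.1479%.

-7.15%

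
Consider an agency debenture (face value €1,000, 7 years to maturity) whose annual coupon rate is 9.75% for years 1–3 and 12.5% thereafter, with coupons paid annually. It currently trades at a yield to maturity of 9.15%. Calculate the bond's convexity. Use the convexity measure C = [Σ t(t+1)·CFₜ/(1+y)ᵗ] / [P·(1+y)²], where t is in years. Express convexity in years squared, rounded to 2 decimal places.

32.85

With y = 0.0915:
  t   CF        PV=CF/(1+0.0915)^t    t·PV        t(t+1)·PV
  1        97.50        89.3266        89.3266         178.6532
  2        97.50        81.8384       163.6768         491.0304
  3        97.50        74.9779       224.9338         899.7351
  4       125.00        88.0674       352.2695       1,761.3475
  5       125.00        80.6847       403.4236       2,420.5417
  6       125.00        73.9210       443.5257       3,104.6801
  7     1,125.00       609.5177     4,266.6241      34,132.9928
  Σ                  1,098.3337     5,943.7801      42,988.9808
P = 1,098.3337.
Convexity = Σ t(t+1)·PV / [P·(1+y)²] = 42,988.9808 / (1,098.3337 × 1.191372) = 32.85302.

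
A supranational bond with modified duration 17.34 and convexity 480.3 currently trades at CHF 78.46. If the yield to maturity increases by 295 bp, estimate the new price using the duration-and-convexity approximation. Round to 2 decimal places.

CHF 54.72

Duration effect: -D_mod·Δy = -17.34 × (+0.0295) = -0.511530
Convexity effect: ½·C·(Δy)² = 0.5 × 480.3 × (0.0295)² = +0.2089905375
ΔP/P ≈ -0.511530 + 0.2089905375 = -0.3025394625
New price ≈ 78.46 × (1 - 0.3025394625) = 54.72275377225.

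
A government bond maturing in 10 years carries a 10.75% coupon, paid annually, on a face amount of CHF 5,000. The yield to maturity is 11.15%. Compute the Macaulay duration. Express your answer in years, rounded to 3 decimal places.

Periodic yield y = 0.1115. Discount each cash flow and weight by its year:
  t   CF        PV=CF/(1+0.1115)^t    t·PV
  1       537.50       483.5807       483.5807
  2       537.50       435.0704       870.1408
  3       537.50       391.4264     1,174.2791
  4       537.50       352.1605     1,408.6419
  5       537.50       316.8335     1,584.1676
  6       537.50       285.0504     1,710.3024
  7       537.50       256.4556     1,795.1893
  8       537.50       230.7293     1,845.8343
  9       537.50       207.5837     1,868.2534
  10    5,537.50     1,924.0620    19,240.6203
  Σ                  4,882.9525    31,981.0098
Price P = Σ PV = 4,882.9525.
Macaulay duration = Σ(t·PV) / P = 31,981.0098 / 4,882.9525 = 6.54952 years.

6.550 years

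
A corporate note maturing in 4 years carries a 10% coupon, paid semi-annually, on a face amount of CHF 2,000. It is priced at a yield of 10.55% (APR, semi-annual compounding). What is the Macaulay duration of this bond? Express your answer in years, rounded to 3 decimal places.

Periodic yield y = 0.05275. Discount each cash flow and weight by its period:
  t   CF        PV=CF/(1+0.05275)^t    t·PV
  1       100.00        94.9893        94.9893
  2       100.00        90.2297       180.4594
  3       100.00        85.7086       257.1257
  4       100.00        81.4140       325.6559
  5       100.00        77.3346       386.6729
  6       100.00        73.4596       440.7575
  7       100.00        69.7788       488.4513
  8     2,100.00     1,391.9297    11,135.4374
  Σ                  1,964.8442    13,309.5495
Price P = Σ PV = 1,964.8442.
Macaulay duration = Σ(t·PV) / P = 13,309.5495 / 1,964.8442 = 6.77384 half-year periods.
In years: 6.77384 / 2 = 3.38692 years.

3.387 years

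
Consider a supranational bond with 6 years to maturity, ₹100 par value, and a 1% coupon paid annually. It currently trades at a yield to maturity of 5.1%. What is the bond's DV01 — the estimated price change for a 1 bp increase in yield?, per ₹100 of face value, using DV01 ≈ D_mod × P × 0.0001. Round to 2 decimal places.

Periodic yield y = 0.051.
  t   CF        PV=CF/(1+0.051)^t    t·PV
  1         1.00         0.9515         0.9515
  2         1.00         0.9053         1.8106
  3         1.00         0.8614         2.5841
  4         1.00         0.8196         3.2783
  5         1.00         0.7798         3.8990
  6       101.00        74.9385       449.6311
  Σ                     79.2560       462.1546
P = 79.2560; D_Mac = 5.83116 yrs; D_mod = 5.54820 yrs.
DV01 ≈ 5.54820 × 79.2560 × 0.0001 = 0.043973.

₹0.04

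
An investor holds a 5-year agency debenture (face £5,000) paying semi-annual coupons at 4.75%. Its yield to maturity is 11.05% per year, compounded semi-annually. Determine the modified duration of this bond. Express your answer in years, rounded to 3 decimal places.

Periodic yield y = 0.05525. First find Macaulay duration:
  t   CF        PV=CF/(1+0.05525)^t    t·PV
  1       118.75       112.5326       112.5326
  2       118.75       106.6407       213.2814
  3       118.75       101.0573       303.1718
  4       118.75        95.7662       383.0647
  5       118.75        90.7521       453.7606
  6       118.75        86.0006       516.0036
  7       118.75        81.4978       570.4849
  8       118.75        77.2308       617.8467
  9       118.75        73.1872       658.6852
  10    5,118.75     2,989.5809    29,895.8090
  Σ                  3,814.2462    33,724.6404
P = 3,814.2462; Macaulay duration = 33,724.6404 / 3,814.2462 = 8.84176 half-year periods = 4.42088 years.
Modified duration = D_Mac / (1 + y) = 4.42088 / 1.05525 = 4.18941 years.

4.189 years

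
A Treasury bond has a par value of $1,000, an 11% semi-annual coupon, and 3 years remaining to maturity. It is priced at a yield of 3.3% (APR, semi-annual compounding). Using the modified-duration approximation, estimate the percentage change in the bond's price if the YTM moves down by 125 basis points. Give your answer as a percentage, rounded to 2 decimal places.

+3.29%

Periodic yield y = 0.0165. Modified duration first:
  t   CF        PV=CF/(1+0.0165)^t    t·PV
  1        55.00        54.1072        54.1072
  2        55.00        53.2290       106.4579
  3        55.00        52.3649       157.0948
  4        55.00        51.5149       206.0597
  5        55.00        50.6787       253.3937
  6     1,055.00       956.3308     5,737.9850
  Σ                  1,218.2256     6,515.0984
P = 1,218.2256; D_Mac = 5.34802 half-year periods = 2.67401 yrs; D_mod = 2.67401/(1+0.0165) = 2.63061 yrs.
ΔP/P ≈ -D_mod · Δy = -2.63061 × (-0.0125) = +0.032883 = +3.2883%.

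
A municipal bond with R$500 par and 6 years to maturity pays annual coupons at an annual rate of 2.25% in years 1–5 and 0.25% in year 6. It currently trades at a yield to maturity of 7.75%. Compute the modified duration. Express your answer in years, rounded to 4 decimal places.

Periodic yield y = 0.0775. First find Macaulay duration:
  t   CF        PV=CF/(1+0.0775)^t    t·PV
  1        11.25        10.4408        10.4408
  2        11.25         9.6899        19.3797
  3        11.25         8.9929        26.9788
  4        11.25         8.3461        33.3844
  5        11.25         7.7458        38.7290
  6       501.25       320.2954     1,921.7724
  Σ                    365.5109     2,050.6852
P = 365.5109; Macaulay duration = 2,050.6852 / 365.5109 = 5.61046 years.
Modified duration = D_Mac / (1 + y) = 5.61046 / 1.0775 = 5.20693 years.

5.2069 years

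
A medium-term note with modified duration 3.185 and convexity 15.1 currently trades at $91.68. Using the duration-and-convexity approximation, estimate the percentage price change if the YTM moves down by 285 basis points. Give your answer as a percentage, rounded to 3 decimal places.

Duration effect: -D_mod·Δy = -3.185 × (-0.0285) = +0.0907725
Convexity effect: ½·C·(Δy)² = 0.5 × 15.1 × (-0.0285)² = +0.0061324875
ΔP/P ≈ +0.0907725 + 0.0061324875 = +0.0969049875
= +9.69049875%.

+9.690%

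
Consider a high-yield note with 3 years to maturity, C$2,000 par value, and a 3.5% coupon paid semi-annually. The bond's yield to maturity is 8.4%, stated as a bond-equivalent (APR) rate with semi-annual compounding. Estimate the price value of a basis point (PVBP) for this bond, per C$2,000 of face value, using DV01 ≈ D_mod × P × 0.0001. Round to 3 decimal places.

Periodic yield y = 0.042.
  t   CF        PV=CF/(1+0.042)^t    t·PV
  1        35.00        33.5893        33.5893
  2        35.00        32.2354        64.4707
  3        35.00        30.9361        92.8082
  4        35.00        29.6891       118.7564
  5        35.00        28.4924       142.4621
  6     2,035.00     1,589.8571     9,539.1428
  Σ                  1,744.7993     9,991.2295
P = 1,744.7993; D_Mac = 5.72629 half-year periods = 2.86315 yrs; D_mod = 2.74774 yrs.
DV01 ≈ 2.74774 × 1,744.7993 × 0.0001 = 0.479426.

C$0.479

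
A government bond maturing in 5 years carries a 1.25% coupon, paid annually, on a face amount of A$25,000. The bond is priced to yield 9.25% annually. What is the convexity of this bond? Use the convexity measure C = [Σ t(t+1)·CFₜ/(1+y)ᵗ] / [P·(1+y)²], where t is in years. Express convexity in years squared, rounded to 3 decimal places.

24.126

With y = 0.0925:
  t   CF        PV=CF/(1+0.0925)^t    t·PV        t(t+1)·PV
  1       312.50       286.0412       286.0412         572.0824
  2       312.50       261.8226       523.6452       1,570.9356
  3       312.50       239.6546       718.9637       2,875.8546
  4       312.50       219.3634       877.4537       4,387.2687
  5    25,312.50    16,264.0167    81,320.0836     487,920.5019
  Σ                 17,270.8985    83,726.1874     497,326.6432
P = 17,270.8985.
Convexity = Σ t(t+1)·PV / [P·(1+y)²] = 497,326.6432 / (17,270.8985 × 1.193556) = 24.12592.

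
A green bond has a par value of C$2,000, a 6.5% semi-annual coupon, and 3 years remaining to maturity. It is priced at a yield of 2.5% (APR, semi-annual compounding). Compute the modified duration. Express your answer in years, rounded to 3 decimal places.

Periodic yield y = 0.0125. First find Macaulay duration:
  t   CF        PV=CF/(1+0.0125)^t    t·PV
  1        65.00        64.1975        64.1975
  2        65.00        63.4050       126.8099
  3        65.00        62.6222       187.8666
  4        65.00        61.8491       247.3963
  5        65.00        61.0855       305.4275
  6     2,065.00     1,916.6811    11,500.0867
  Σ                  2,229.8404    12,431.7846
P = 2,229.8404; Macaulay duration = 12,431.7846 / 2,229.8404 = 5.57519 half-year periods = 2.78760 years.
Modified duration = D_Mac / (1 + y) = 2.78760 / 1.0125 = 2.75318 years.

2.753 years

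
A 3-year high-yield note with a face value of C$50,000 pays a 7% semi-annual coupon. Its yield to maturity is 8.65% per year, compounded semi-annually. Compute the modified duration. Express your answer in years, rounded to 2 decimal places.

2.64 years

Periodic yield y = 0.04325. First find Macaulay duration:
  t   CF        PV=CF/(1+0.04325)^t    t·PV
  1     1,750.00     1,677.4503     1,677.4503
  2     1,750.00     1,607.9082     3,215.8165
  3     1,750.00     1,541.2492     4,623.7476
  4     1,750.00     1,477.3537     5,909.4147
  5     1,750.00     1,416.1070     7,080.5352
  6    51,750.00    40,140.2427   240,841.4561
  Σ                 47,860.3111   263,348.4204
P = 47,860.3111; Macaulay duration = 263,348.4204 / 47,860.3111 = 5.50244 half-year periods = 2.75122 years.
Modified duration = D_Mac / (1 + y) = 2.75122 / 1.04325 = 2.63716 years.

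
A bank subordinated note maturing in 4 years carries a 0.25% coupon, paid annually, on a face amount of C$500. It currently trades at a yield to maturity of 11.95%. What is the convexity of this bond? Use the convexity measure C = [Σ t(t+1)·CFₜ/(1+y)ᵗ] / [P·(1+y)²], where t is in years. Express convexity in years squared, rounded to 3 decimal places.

With y = 0.1195:
  t   CF        PV=CF/(1+0.1195)^t    t·PV        t(t+1)·PV
  1         1.25         1.1166         1.1166           2.2331
  2         1.25         0.9974         1.9948           5.9843
  3         1.25         0.8909         2.6728          10.6910
  4       501.25       319.1229     1,276.4917       6,382.4584
  Σ                    322.1278     1,282.2758       6,401.3668
P = 322.1278.
Convexity = Σ t(t+1)·PV / [P·(1+y)²] = 6,401.3668 / (322.1278 × 1.253280) = 15.85610.

15.856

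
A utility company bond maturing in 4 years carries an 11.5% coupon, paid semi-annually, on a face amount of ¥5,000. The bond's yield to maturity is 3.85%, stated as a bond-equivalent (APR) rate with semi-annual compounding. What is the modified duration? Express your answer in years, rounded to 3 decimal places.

Periodic yield y = 0.01925. First find Macaulay duration:
  t   CF        PV=CF/(1+0.01925)^t    t·PV
  1       287.50       282.0701       282.0701
  2       287.50       276.7428       553.4857
  3       287.50       271.5162       814.5485
  4       287.50       266.3882     1,065.5528
  5       287.50       261.3571     1,306.7853
  6       287.50       256.4210     1,538.5258
  7       287.50       251.5781     1,761.0466
  8     5,287.50     4,539.4645    36,315.7156
  Σ                  6,405.5379    43,637.7304
P = 6,405.5379; Macaulay duration = 43,637.7304 / 6,405.5379 = 6.81250 half-year periods = 3.40625 years.
Modified duration = D_Mac / (1 + y) = 3.40625 / 1.01925 = 3.34192 years.

3.342 years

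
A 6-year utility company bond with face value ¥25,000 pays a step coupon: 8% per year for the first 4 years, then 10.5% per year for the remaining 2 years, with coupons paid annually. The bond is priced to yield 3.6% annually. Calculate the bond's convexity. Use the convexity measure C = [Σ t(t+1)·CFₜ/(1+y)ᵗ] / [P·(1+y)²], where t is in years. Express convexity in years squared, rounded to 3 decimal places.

31.448

With y = 0.036:
  t   CF        PV=CF/(1+0.036)^t    t·PV        t(t+1)·PV
  1     2,000.00     1,930.5019     1,930.5019       3,861.0039
  2     2,000.00     1,863.4189     3,726.8377      11,180.5131
  3     2,000.00     1,798.6668     5,396.0005      21,584.0021
  4     2,000.00     1,736.1649     6,944.6596      34,723.2982
  5     2,625.00     2,199.5332    10,997.6662      65,985.9974
  6    27,625.00    22,343.1167   134,058.7003     938,410.9022
  Σ                 31,871.4025   163,054.3663   1,075,745.7168
P = 31,871.4025.
Convexity = Σ t(t+1)·PV / [P·(1+y)²] = 1,075,745.7168 / (31,871.4025 × 1.073296) = 31.44770.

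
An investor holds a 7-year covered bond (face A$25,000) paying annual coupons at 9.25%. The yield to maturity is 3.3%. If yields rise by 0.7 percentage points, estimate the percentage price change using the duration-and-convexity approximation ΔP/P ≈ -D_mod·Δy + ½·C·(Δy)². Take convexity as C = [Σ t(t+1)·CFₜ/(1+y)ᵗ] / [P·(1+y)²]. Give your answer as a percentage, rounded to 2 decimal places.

With y = 0.033:
  t   CF        PV=CF/(1+0.033)^t    t·PV        t(t+1)·PV
  1     2,312.50     2,238.6254     2,238.6254       4,477.2507
  2     2,312.50     2,167.1107     4,334.2214      13,002.6643
  3     2,312.50     2,097.8806     6,293.6419      25,174.5678
  4     2,312.50     2,030.8622     8,123.4488      40,617.2439
  5     2,312.50     1,965.9847     9,829.9235      58,979.5410
  6     2,312.50     1,903.1798    11,419.0786      79,933.5503
  7    27,312.50    21,760.0157   152,320.1097   1,218,560.8772
  Σ                 34,163.6591   194,559.0493   1,440,745.6952
P = 34,163.6591; D_Mac = 5.69491 yrs; D_mod = 5.51298 yrs; C = 39.52049.
Duration effect: -5.51298 × (+0.007) = -0.038591
Convexity effect: 0.5 × 39.52049 × (0.007)² = +0.0009683
ΔP/P ≈ -0.038591 + 0.0009683 = -0.037623 = -3.7623%.

-3.76%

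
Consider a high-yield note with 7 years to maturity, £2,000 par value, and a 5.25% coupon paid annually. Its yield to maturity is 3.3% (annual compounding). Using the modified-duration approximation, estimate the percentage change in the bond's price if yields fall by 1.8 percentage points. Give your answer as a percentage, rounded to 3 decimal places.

Periodic yield y = 0.033. Modified duration first:
  t   CF        PV=CF/(1+0.033)^t    t·PV
  1       105.00       101.6457       101.6457
  2       105.00        98.3985       196.7971
  3       105.00        95.2551       285.7654
  4       105.00        92.2121       368.8485
  5       105.00        89.2663       446.3317
  6       105.00        86.4146       518.4879
  7     2,105.00     1,677.0648    11,739.4538
  Σ                  2,240.2573    13,657.3299
P = 2,240.2573; D_Mac = 6.09632 yrs; D_mod = 6.09632/(1+0.033) = 5.90157 yrs.
ΔP/P ≈ -D_mod · Δy = -5.90157 × (-0.018) = +0.106228 = +10.6228%.

+10.623%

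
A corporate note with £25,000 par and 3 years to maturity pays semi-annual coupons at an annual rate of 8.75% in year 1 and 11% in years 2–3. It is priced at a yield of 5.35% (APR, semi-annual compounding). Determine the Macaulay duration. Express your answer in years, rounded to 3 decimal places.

2.701 years

Periodic yield y = 0.02675. Discount each cash flow and weight by its period:
  t   CF        PV=CF/(1+0.02675)^t    t·PV
  1     1,093.75     1,065.2544     1,065.2544
  2     1,093.75     1,037.5013     2,075.0026
  3     1,375.00     1,270.3066     3,810.9199
  4     1,375.00     1,237.2112     4,948.8449
  5     1,375.00     1,204.9781     6,024.8903
  6    26,375.00    22,511.4878   135,068.9269
  Σ                 28,326.7395   152,993.8390
Price P = Σ PV = 28,326.7395.
Macaulay duration = Σ(t·PV) / P = 152,993.8390 / 28,326.7395 = 5.40104 half-year periods.
In years: 5.40104 / 2 = 2.70052 years.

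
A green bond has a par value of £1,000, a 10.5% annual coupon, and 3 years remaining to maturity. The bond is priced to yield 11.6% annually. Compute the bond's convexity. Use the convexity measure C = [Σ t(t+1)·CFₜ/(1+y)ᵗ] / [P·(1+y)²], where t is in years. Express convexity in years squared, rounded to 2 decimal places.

With y = 0.116:
  t   CF        PV=CF/(1+0.116)^t    t·PV        t(t+1)·PV
  1       105.00        94.0860        94.0860         188.1720
  2       105.00        84.3065       168.6129         505.8388
  3     1,105.00       795.0047     2,385.0141       9,540.0564
  Σ                    973.3972     2,647.7131      10,234.0672
P = 973.3972.
Convexity = Σ t(t+1)·PV / [P·(1+y)²] = 10,234.0672 / (973.3972 × 1.245456) = 8.44170.

8.44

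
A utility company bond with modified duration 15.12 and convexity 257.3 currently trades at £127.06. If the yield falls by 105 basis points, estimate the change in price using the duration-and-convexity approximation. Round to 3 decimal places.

+£21.974

Duration effect: -D_mod·Δy = -15.12 × (-0.0105) = +0.158760
Convexity effect: ½·C·(Δy)² = 0.5 × 257.3 × (-0.0105)² = +0.0141836625
ΔP/P ≈ +0.158760 + 0.0141836625 = +0.1729436625
ΔP ≈ 127.06 × (+0.1729436625) = +21.97422175725.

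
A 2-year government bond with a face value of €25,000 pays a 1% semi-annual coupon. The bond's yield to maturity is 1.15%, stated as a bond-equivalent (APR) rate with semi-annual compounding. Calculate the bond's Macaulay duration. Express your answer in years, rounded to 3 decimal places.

Periodic yield y = 0.00575. Discount each cash flow and weight by its period:
  t   CF        PV=CF/(1+0.00575)^t    t·PV
  1       125.00       124.2854       124.2854
  2       125.00       123.5748       247.1496
  3       125.00       122.8683       368.6049
  4    25,125.00    24,555.3374    98,221.3495
  Σ                 24,926.0659    98,961.3894
Price P = Σ PV = 24,926.0659.
Macaulay duration = Σ(t·PV) / P = 98,961.3894 / 24,926.0659 = 3.97020 half-year periods.
In years: 3.97020 / 2 = 1.98510 years.

1.985 years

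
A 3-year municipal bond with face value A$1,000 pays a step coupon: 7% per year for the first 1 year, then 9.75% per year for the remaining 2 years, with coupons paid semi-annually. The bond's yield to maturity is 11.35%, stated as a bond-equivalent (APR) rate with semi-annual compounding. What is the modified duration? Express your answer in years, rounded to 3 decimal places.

2.571 years

Periodic yield y = 0.05675. First find Macaulay duration:
  t   CF        PV=CF/(1+0.05675)^t    t·PV
  1        35.00        33.1204        33.1204
  2        35.00        31.3418        62.6835
  3        48.75        41.3103       123.9308
  4        48.75        39.0918       156.3672
  5        48.75        36.9925       184.9624
  6     1,048.75       753.0754     4,518.4521
  Σ                    934.9321     5,079.5164
P = 934.9321; Macaulay duration = 5,079.5164 / 934.9321 = 5.43303 half-year periods = 2.71652 years.
Modified duration = D_Mac / (1 + y) = 2.71652 / 1.05675 = 2.57063 years.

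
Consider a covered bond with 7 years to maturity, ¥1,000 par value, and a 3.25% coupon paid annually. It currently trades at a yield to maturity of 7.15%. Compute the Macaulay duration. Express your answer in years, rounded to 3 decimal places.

Periodic yield y = 0.0715. Discount each cash flow and weight by its year:
  t   CF        PV=CF/(1+0.0715)^t    t·PV
  1        32.50        30.3313        30.3313
  2        32.50        28.3073        56.6147
  3        32.50        26.4184        79.2553
  4        32.50        24.6555        98.6222
  5        32.50        23.0103       115.0516
  6        32.50        21.4749       128.8492
  7     1,032.50       636.7146     4,457.0024
  Σ                    790.9124     4,965.7266
Price P = Σ PV = 790.9124.
Macaulay duration = Σ(t·PV) / P = 4,965.7266 / 790.9124 = 6.27848 years.

6.278 years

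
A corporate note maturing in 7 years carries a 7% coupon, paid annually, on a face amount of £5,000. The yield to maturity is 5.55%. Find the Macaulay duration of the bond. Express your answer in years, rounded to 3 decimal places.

5.820 years

Periodic yield y = 0.0555. Discount each cash flow and weight by its year:
  t   CF        PV=CF/(1+0.0555)^t    t·PV
  1       350.00       331.5964       331.5964
  2       350.00       314.1605       628.3210
  3       350.00       297.6414       892.9242
  4       350.00       281.9909     1,127.9636
  5       350.00       267.1633     1,335.8167
  6       350.00       253.1154     1,518.6926
  7     5,350.00     3,665.6088    25,659.2618
  Σ                  5,411.2768    31,494.5763
Price P = Σ PV = 5,411.2768.
Macaulay duration = Σ(t·PV) / P = 31,494.5763 / 5,411.2768 = 5.82017 years.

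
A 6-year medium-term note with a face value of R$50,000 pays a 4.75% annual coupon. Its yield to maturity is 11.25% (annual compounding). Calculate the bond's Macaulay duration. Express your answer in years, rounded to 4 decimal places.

Periodic yield y = 0.1125. Discount each cash flow and weight by its year:
  t   CF        PV=CF/(1+0.1125)^t    t·PV
  1     2,375.00     2,134.8315     2,134.8315
  2     2,375.00     1,918.9496     3,837.8993
  3     2,375.00     1,724.8985     5,174.6956
  4     2,375.00     1,550.4706     6,201.8824
  5     2,375.00     1,393.6814     6,968.4072
  6    52,375.00    27,626.3760   165,758.2559
  Σ                 36,349.2076   190,075.9718
Price P = Σ PV = 36,349.2076.
Macaulay duration = Σ(t·PV) / P = 190,075.9718 / 36,349.2076 = 5.22916 years.

5.2292 years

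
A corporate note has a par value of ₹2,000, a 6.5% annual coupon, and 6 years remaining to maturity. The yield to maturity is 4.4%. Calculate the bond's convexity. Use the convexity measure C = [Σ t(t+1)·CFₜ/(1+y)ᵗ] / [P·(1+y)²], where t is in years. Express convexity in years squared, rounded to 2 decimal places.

31.76

With y = 0.044:
  t   CF        PV=CF/(1+0.044)^t    t·PV        t(t+1)·PV
  1       130.00       124.5211       124.5211         249.0421
  2       130.00       119.2731       238.5461         715.6383
  3       130.00       114.2462       342.7387       1,370.9547
  4       130.00       109.4312       437.7250       2,188.6250
  5       130.00       104.8192       524.0960       3,144.5761
  6     2,130.00     1,645.0406     9,870.2434      69,091.7037
  Σ                  2,217.3314    11,537.8703      76,760.5400
P = 2,217.3314.
Convexity = Σ t(t+1)·PV / [P·(1+y)²] = 76,760.5400 / (2,217.3314 × 1.089936) = 31.76190.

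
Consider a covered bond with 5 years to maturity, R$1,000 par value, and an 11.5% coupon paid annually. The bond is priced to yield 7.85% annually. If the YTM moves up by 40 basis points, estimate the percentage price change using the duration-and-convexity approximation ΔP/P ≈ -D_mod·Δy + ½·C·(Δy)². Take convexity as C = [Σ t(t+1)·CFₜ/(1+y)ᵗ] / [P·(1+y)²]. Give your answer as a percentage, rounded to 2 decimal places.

-1.52%

With y = 0.0785:
  t   CF        PV=CF/(1+0.0785)^t    t·PV        t(t+1)·PV
  1       115.00       106.6296       106.6296         213.2592
  2       115.00        98.8684       197.7368         593.2104
  3       115.00        91.6721       275.0164       1,100.0657
  4       115.00        84.9997       339.9987       1,699.9934
  5     1,115.00       764.1421     3,820.7104      22,924.2626
  Σ                  1,146.3119     4,740.0919      26,530.7914
P = 1,146.3119; D_Mac = 4.13508 yrs; D_mod = 3.83410 yrs; C = 19.89789.
Duration effect: -3.83410 × (+0.004) = -0.015336
Convexity effect: 0.5 × 19.89789 × (0.004)² = +0.0001592
ΔP/P ≈ -0.015336 + 0.0001592 = -0.015177 = -1.5177%.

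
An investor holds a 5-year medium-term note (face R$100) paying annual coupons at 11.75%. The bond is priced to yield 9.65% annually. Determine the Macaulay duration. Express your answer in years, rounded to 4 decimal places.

Periodic yield y = 0.0965. Discount each cash flow and weight by its year:
  t   CF        PV=CF/(1+0.0965)^t    t·PV
  1        11.75        10.7159        10.7159
  2        11.75         9.7728        19.5457
  3        11.75         8.9128        26.7383
  4        11.75         8.1284        32.5135
  5       111.75        70.5025       352.5124
  Σ                    108.0323       442.0257
Price P = Σ PV = 108.0323.
Macaulay duration = Σ(t·PV) / P = 442.0257 / 108.0323 = 4.09161 years.

4.0916 years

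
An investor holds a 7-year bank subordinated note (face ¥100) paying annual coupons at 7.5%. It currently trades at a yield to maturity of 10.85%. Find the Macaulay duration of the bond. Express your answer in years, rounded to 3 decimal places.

5.561 years

Periodic yield y = 0.1085. Discount each cash flow and weight by its year:
  t   CF        PV=CF/(1+0.1085)^t    t·PV
  1         7.50         6.7659         6.7659
  2         7.50         6.1037        12.2073
  3         7.50         5.5062        16.5187
  4         7.50         4.9673        19.8691
  5         7.50         4.4811        22.4054
  6         7.50         4.0425        24.2548
  7       107.50        52.2707       365.8951
  Σ                     84.1373       467.9164
Price P = Σ PV = 84.1373.
Macaulay duration = Σ(t·PV) / P = 467.9164 / 84.1373 = 5.56134 years.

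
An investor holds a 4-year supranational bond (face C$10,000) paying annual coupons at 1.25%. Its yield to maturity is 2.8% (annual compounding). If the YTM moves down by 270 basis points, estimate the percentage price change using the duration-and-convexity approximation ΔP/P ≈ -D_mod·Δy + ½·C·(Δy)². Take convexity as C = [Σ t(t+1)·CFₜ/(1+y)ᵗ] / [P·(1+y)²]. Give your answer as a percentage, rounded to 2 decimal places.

With y = 0.028:
  t   CF        PV=CF/(1+0.028)^t    t·PV        t(t+1)·PV
  1       125.00       121.5953       121.5953         243.1907
  2       125.00       118.2834       236.5668         709.7004
  3       125.00       115.0617       345.1850       1,380.7400
  4    10,125.00     9,066.1432    36,264.5727     181,322.8635
  Σ                  9,421.0836    36,967.9198     183,656.4946
P = 9,421.0836; D_Mac = 3.92396 yrs; D_mod = 3.81708 yrs; C = 18.44672.
Duration effect: -3.81708 × (-0.027) = +0.103061
Convexity effect: 0.5 × 18.44672 × (-0.027)² = +0.0067238
ΔP/P ≈ +0.103061 + 0.0067238 = +0.109785 = +10.9785%.

+10.98%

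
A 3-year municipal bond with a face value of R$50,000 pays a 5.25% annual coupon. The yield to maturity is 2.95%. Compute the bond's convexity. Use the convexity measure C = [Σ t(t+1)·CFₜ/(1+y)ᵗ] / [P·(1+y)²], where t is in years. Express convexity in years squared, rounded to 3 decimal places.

With y = 0.0295:
  t   CF        PV=CF/(1+0.0295)^t    t·PV        t(t+1)·PV
  1     2,625.00     2,549.7814     2,549.7814       5,099.5629
  2     2,625.00     2,476.7183     4,953.4365      14,860.3096
  3    52,625.00    48,229.5329   144,688.5988     578,754.3950
  Σ                 53,256.0326   152,191.8167     598,714.2675
P = 53,256.0326.
Convexity = Σ t(t+1)·PV / [P·(1+y)²] = 598,714.2675 / (53,256.0326 × 1.059870) = 10.60713.

10.607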